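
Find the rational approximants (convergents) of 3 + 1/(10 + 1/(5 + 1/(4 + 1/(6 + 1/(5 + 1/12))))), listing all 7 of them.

3/1, 31/10, 158/51, 663/214, 4136/1335, 21343/6889, 260252/84003

Using the convergent recurrence p_i = a_i*p_{i-1} + p_{i-2}, q_i = a_i*q_{i-1} + q_{i-2} with p_{-2}=0, p_{-1}=1, q_{-2}=1, q_{-1}=0:
  i=0: a_0=3, p_0 = 3*1 + 0 = 3, q_0 = 3*0 + 1 = 1.
  i=1: a_1=10, p_1 = 10*3 + 1 = 31, q_1 = 10*1 + 0 = 10.
  i=2: a_2=5, p_2 = 5*31 + 3 = 158, q_2 = 5*10 + 1 = 51.
  i=3: a_3=4, p_3 = 4*158 + 31 = 663, q_3 = 4*51 + 10 = 214.
  i=4: a_4=6, p_4 = 6*663 + 158 = 4136, q_4 = 6*214 + 51 = 1335.
  i=5: a_5=5, p_5 = 5*4136 + 663 = 21343, q_5 = 5*1335 + 214 = 6889.
  i=6: a_6=12, p_6 = 12*21343 + 4136 = 260252, q_6 = 12*6889 + 1335 = 84003.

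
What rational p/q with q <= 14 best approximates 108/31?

7/2

Expand x = 108/31 as a continued fraction with the Euclidean algorithm:
  108 = 3*31 + 15, so a_0 = 3.
  31 = 2*15 + 1, so a_1 = 2.
  15 = 15*1 + 0, so a_2 = 15.
so x = [3; 2, 15].
Convergents (p_i = a_i*p_{i-1} + p_{i-2}, q_i = a_i*q_{i-1} + q_{i-2} with p_{-2}=0, p_{-1}=1, q_{-2}=1, q_{-1}=0), until the denominator exceeds 14:
  i=0: a_0=3, p_0 = 3*1 + 0 = 3, q_0 = 3*0 + 1 = 1.
  i=1: a_1=2, p_1 = 2*3 + 1 = 7, q_1 = 2*1 + 0 = 2.
  i=2: a_2=15, p_2 = 15*7 + 3 = 108, q_2 = 15*2 + 1 = 31.
q_2 = 31 > 14, so the last convergent with denominator <= 14 is p_1/q_1 = 7/2.
The closest fraction with denominator <= 14 is either p_1/q_1 or the intermediate fraction (k*p_1 + p_0)/(k*q_1 + q_0) with the largest k >= 1 whose denominator stays <= 14; these approach x as k grows, and every other convergent or intermediate fraction in range is farther away.
Largest k: floor((14 - q_0)/q_1) = floor((14 - 1)/2) = 6.
That gives (6*7 + 3)/(6*2 + 1) = 45/13.
Compare the errors: |x - 7/2| = |108*2 - 7*31|/(31*2) = 1/62, and |x - 45/13| = |108*13 - 45*31|/(31*13) = 9/403.
Cross-multiplying, 1*403 = 403 < 558 = 9*62, so 1/62 is smaller: the convergent 7/2 is closer to x than 45/13.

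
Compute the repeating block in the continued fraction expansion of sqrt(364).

[19; (12, 1, 2, 3, 1, 8, 1, 3, 2, 1, 12, 38)]

Write x_i = (sqrt(364) + m_i)/d_i with (m_0, d_0) = (0, 1). a_0 = floor(sqrt(364)) = 19, since 19^2 = 361 <= 364 < 400 = 20^2.
Iterate m_{i+1} = d_i*a_i - m_i, d_{i+1} = (364 - m_{i+1}^2)/d_i, a_{i+1} = floor((a_0 + m_{i+1})/d_{i+1}):
  m_1 = 1*19 - 0 = 19, d_1 = (364 - 19^2)/1 = 3/1 = 3, a_1 = floor((19 + 19)/3) = 12.
  m_2 = 3*12 - 19 = 17, d_2 = (364 - 17^2)/3 = 75/3 = 25, a_2 = floor((19 + 17)/25) = 1.
  m_3 = 25*1 - 17 = 8, d_3 = (364 - 8^2)/25 = 300/25 = 12, a_3 = floor((19 + 8)/12) = 2.
  m_4 = 12*2 - 8 = 16, d_4 = (364 - 16^2)/12 = 108/12 = 9, a_4 = floor((19 + 16)/9) = 3.
  m_5 = 9*3 - 16 = 11, d_5 = (364 - 11^2)/9 = 243/9 = 27, a_5 = floor((19 + 11)/27) = 1.
  m_6 = 27*1 - 11 = 16, d_6 = (364 - 16^2)/27 = 108/27 = 4, a_6 = floor((19 + 16)/4) = 8.
  m_7 = 4*8 - 16 = 16, d_7 = (364 - 16^2)/4 = 108/4 = 27, a_7 = floor((19 + 16)/27) = 1.
  m_8 = 27*1 - 16 = 11, d_8 = (364 - 11^2)/27 = 243/27 = 9, a_8 = floor((19 + 11)/9) = 3.
  m_9 = 9*3 - 11 = 16, d_9 = (364 - 16^2)/9 = 108/9 = 12, a_9 = floor((19 + 16)/12) = 2.
  m_10 = 12*2 - 16 = 8, d_10 = (364 - 8^2)/12 = 300/12 = 25, a_10 = floor((19 + 8)/25) = 1.
  m_11 = 25*1 - 8 = 17, d_11 = (364 - 17^2)/25 = 75/25 = 3, a_11 = floor((19 + 17)/3) = 12.
  m_12 = 3*12 - 17 = 19, d_12 = (364 - 19^2)/3 = 3/3 = 1, a_12 = floor((19 + 19)/1) = 38.
  m_13 = 1*38 - 19 = 19, d_13 = (364 - 19^2)/1 = 3/1 = 3: (m_13, d_13) = (m_1, d_1) = (19, 3), so from here the quotients repeat a_1, ..., a_12; the period length is 12.
Hence the expansion of sqrt(364) is a_0 = 19 followed by the repeating block 12, 1, 2, 3, 1, 8, 1, 3, 2, 1, 12, 38 (period 12).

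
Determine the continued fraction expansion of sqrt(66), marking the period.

Write x_i = (sqrt(66) + m_i)/d_i with (m_0, d_0) = (0, 1). a_0 = floor(sqrt(66)) = 8, since 8^2 = 64 <= 66 < 81 = 9^2.
Iterate m_{i+1} = d_i*a_i - m_i, d_{i+1} = (66 - m_{i+1}^2)/d_i, a_{i+1} = floor((a_0 + m_{i+1})/d_{i+1}):
  m_1 = 1*8 - 0 = 8, d_1 = (66 - 8^2)/1 = 2/1 = 2, a_1 = floor((8 + 8)/2) = 8.
  m_2 = 2*8 - 8 = 8, d_2 = (66 - 8^2)/2 = 2/2 = 1, a_2 = floor((8 + 8)/1) = 16.
  m_3 = 1*16 - 8 = 8, d_3 = (66 - 8^2)/1 = 2/1 = 2: (m_3, d_3) = (m_1, d_1) = (8, 2), so from here the quotients repeat a_1, a_2; the period length is 2.
Hence the expansion of sqrt(66) is a_0 = 8 followed by the repeating block 8, 16 (period 2).

[8; (8, 16)]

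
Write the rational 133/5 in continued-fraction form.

[26; 1, 1, 2]

Run the Euclidean algorithm on 133 and 5; the successive quotients are the partial quotients a_0, a_1, ... (each step inverts the fractional part left over by the previous one):
  133 = 26*5 + 3, so a_0 = 26.
  5 = 1*3 + 2, so a_1 = 1.
  3 = 1*2 + 1, so a_2 = 1.
  2 = 2*1 + 0, so a_3 = 2.
The remainder reaches 0 after 4 divisions, so the expansion has 4 partial quotients, read off in order.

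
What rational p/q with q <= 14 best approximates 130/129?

Expand x = 130/129 as a continued fraction with the Euclidean algorithm:
  130 = 1*129 + 1, so a_0 = 1.
  129 = 129*1 + 0, so a_1 = 129.
so x = [1; 129].
Convergents (p_i = a_i*p_{i-1} + p_{i-2}, q_i = a_i*q_{i-1} + q_{i-2} with p_{-2}=0, p_{-1}=1, q_{-2}=1, q_{-1}=0), until the denominator exceeds 14:
  i=0: a_0=1, p_0 = 1*1 + 0 = 1, q_0 = 1*0 + 1 = 1.
  i=1: a_1=129, p_1 = 129*1 + 1 = 130, q_1 = 129*1 + 0 = 129.
q_1 = 129 > 14, so the last convergent with denominator <= 14 is p_0/q_0 = 1/1.
The closest fraction with denominator <= 14 is either p_0/q_0 or the intermediate fraction (k*p_0 + p_{-1})/(k*q_0 + q_{-1}) with the largest k >= 1 whose denominator stays <= 14; these approach x as k grows, and every other convergent or intermediate fraction in range is farther away.
Largest k: floor((14 - q_{-1})/q_0) = floor((14 - 0)/1) = 14 (using the seeds p_{-1} = 1, q_{-1} = 0).
That gives (14*1 + 1)/(14*1 + 0) = 15/14.
Compare the errors: |x - 1/1| = |130*1 - 1*129|/(129*1) = 1/129, and |x - 15/14| = |130*14 - 15*129|/(129*14) = 115/1806.
Cross-multiplying, 1*1806 = 1806 < 14835 = 115*129, so 1/129 is smaller: the convergent 1/1 is closer to x than 15/14.

1/1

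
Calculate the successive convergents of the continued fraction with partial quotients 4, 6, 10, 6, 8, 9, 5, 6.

Using the convergent recurrence p_i = a_i*p_{i-1} + p_{i-2}, q_i = a_i*q_{i-1} + q_{i-2} with p_{-2}=0, p_{-1}=1, q_{-2}=1, q_{-1}=0:
  i=0: a_0=4, p_0 = 4*1 + 0 = 4, q_0 = 4*0 + 1 = 1.
  i=1: a_1=6, p_1 = 6*4 + 1 = 25, q_1 = 6*1 + 0 = 6.
  i=2: a_2=10, p_2 = 10*25 + 4 = 254, q_2 = 10*6 + 1 = 61.
  i=3: a_3=6, p_3 = 6*254 + 25 = 1549, q_3 = 6*61 + 6 = 372.
  i=4: a_4=8, p_4 = 8*1549 + 254 = 12646, q_4 = 8*372 + 61 = 3037.
  i=5: a_5=9, p_5 = 9*12646 + 1549 = 115363, q_5 = 9*3037 + 372 = 27705.
  i=6: a_6=5, p_6 = 5*115363 + 12646 = 589461, q_6 = 5*27705 + 3037 = 141562.
  i=7: a_7=6, p_7 = 6*589461 + 115363 = 3652129, q_7 = 6*141562 + 27705 = 877077.

4/1, 25/6, 254/61, 1549/372, 12646/3037, 115363/27705, 589461/141562, 3652129/877077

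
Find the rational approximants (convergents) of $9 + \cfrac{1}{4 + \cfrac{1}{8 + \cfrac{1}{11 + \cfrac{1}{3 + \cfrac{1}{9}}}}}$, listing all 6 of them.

9/1, 37/4, 305/33, 3392/367, 10481/1134, 97721/10573

Using the convergent recurrence p_i = a_i*p_{i-1} + p_{i-2}, q_i = a_i*q_{i-1} + q_{i-2} with p_{-2}=0, p_{-1}=1, q_{-2}=1, q_{-1}=0:
  i=0: a_0=9, p_0 = 9*1 + 0 = 9, q_0 = 9*0 + 1 = 1.
  i=1: a_1=4, p_1 = 4*9 + 1 = 37, q_1 = 4*1 + 0 = 4.
  i=2: a_2=8, p_2 = 8*37 + 9 = 305, q_2 = 8*4 + 1 = 33.
  i=3: a_3=11, p_3 = 11*305 + 37 = 3392, q_3 = 11*33 + 4 = 367.
  i=4: a_4=3, p_4 = 3*3392 + 305 = 10481, q_4 = 3*367 + 33 = 1134.
  i=5: a_5=9, p_5 = 9*10481 + 3392 = 97721, q_5 = 9*1134 + 367 = 10573.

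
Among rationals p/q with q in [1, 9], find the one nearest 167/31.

43/8

Expand x = 167/31 as a continued fraction with the Euclidean algorithm:
  167 = 5*31 + 12, so a_0 = 5.
  31 = 2*12 + 7, so a_1 = 2.
  12 = 1*7 + 5, so a_2 = 1.
  7 = 1*5 + 2, so a_3 = 1.
  5 = 2*2 + 1, so a_4 = 2.
  2 = 2*1 + 0, so a_5 = 2.
so x = [5; 2, 1, 1, 2, 2].
Convergents (p_i = a_i*p_{i-1} + p_{i-2}, q_i = a_i*q_{i-1} + q_{i-2} with p_{-2}=0, p_{-1}=1, q_{-2}=1, q_{-1}=0), until the denominator exceeds 9:
  i=0: a_0=5, p_0 = 5*1 + 0 = 5, q_0 = 5*0 + 1 = 1.
  i=1: a_1=2, p_1 = 2*5 + 1 = 11, q_1 = 2*1 + 0 = 2.
  i=2: a_2=1, p_2 = 1*11 + 5 = 16, q_2 = 1*2 + 1 = 3.
  i=3: a_3=1, p_3 = 1*16 + 11 = 27, q_3 = 1*3 + 2 = 5.
  i=4: a_4=2, p_4 = 2*27 + 16 = 70, q_4 = 2*5 + 3 = 13.
q_4 = 13 > 9, so the last convergent with denominator <= 9 is p_3/q_3 = 27/5.
The closest fraction with denominator <= 9 is either p_3/q_3 or the intermediate fraction (k*p_3 + p_2)/(k*q_3 + q_2) with the largest k >= 1 whose denominator stays <= 9; these approach x as k grows, and every other convergent or intermediate fraction in range is farther away.
Largest k: floor((9 - q_2)/q_3) = floor((9 - 3)/5) = 1.
That gives (1*27 + 16)/(1*5 + 3) = 43/8.
Compare the errors: |x - 27/5| = |167*5 - 27*31|/(31*5) = 2/155, and |x - 43/8| = |167*8 - 43*31|/(31*8) = 3/248.
Cross-multiplying, 3*155 = 465 < 496 = 2*248, so 3/248 is smaller: the intermediate fraction 43/8 is closer to x than 27/5.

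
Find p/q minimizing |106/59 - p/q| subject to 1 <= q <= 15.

Expand x = 106/59 as a continued fraction with the Euclidean algorithm:
  106 = 1*59 + 47, so a_0 = 1.
  59 = 1*47 + 12, so a_1 = 1.
  47 = 3*12 + 11, so a_2 = 3.
  12 = 1*11 + 1, so a_3 = 1.
  11 = 11*1 + 0, so a_4 = 11.
so x = [1; 1, 3, 1, 11].
Convergents (p_i = a_i*p_{i-1} + p_{i-2}, q_i = a_i*q_{i-1} + q_{i-2} with p_{-2}=0, p_{-1}=1, q_{-2}=1, q_{-1}=0), until the denominator exceeds 15:
  i=0: a_0=1, p_0 = 1*1 + 0 = 1, q_0 = 1*0 + 1 = 1.
  i=1: a_1=1, p_1 = 1*1 + 1 = 2, q_1 = 1*1 + 0 = 1.
  i=2: a_2=3, p_2 = 3*2 + 1 = 7, q_2 = 3*1 + 1 = 4.
  i=3: a_3=1, p_3 = 1*7 + 2 = 9, q_3 = 1*4 + 1 = 5.
  i=4: a_4=11, p_4 = 11*9 + 7 = 106, q_4 = 11*5 + 4 = 59.
q_4 = 59 > 15, so the last convergent with denominator <= 15 is p_3/q_3 = 9/5.
The closest fraction with denominator <= 15 is either p_3/q_3 or the intermediate fraction (k*p_3 + p_2)/(k*q_3 + q_2) with the largest k >= 1 whose denominator stays <= 15; these approach x as k grows, and every other convergent or intermediate fraction in range is farther away.
Largest k: floor((15 - q_2)/q_3) = floor((15 - 4)/5) = 2.
That gives (2*9 + 7)/(2*5 + 4) = 25/14.
Compare the errors: |x - 9/5| = |106*5 - 9*59|/(59*5) = 1/295, and |x - 25/14| = |106*14 - 25*59|/(59*14) = 9/826.
Cross-multiplying, 1*826 = 826 < 2655 = 9*295, so 1/295 is smaller: the convergent 9/5 is closer to x than 25/14.

9/5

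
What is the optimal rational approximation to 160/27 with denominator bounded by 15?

Expand x = 160/27 as a continued fraction with the Euclidean algorithm:
  160 = 5*27 + 25, so a_0 = 5.
  27 = 1*25 + 2, so a_1 = 1.
  25 = 12*2 + 1, so a_2 = 12.
  2 = 2*1 + 0, so a_3 = 2.
so x = [5; 1, 12, 2].
Convergents (p_i = a_i*p_{i-1} + p_{i-2}, q_i = a_i*q_{i-1} + q_{i-2} with p_{-2}=0, p_{-1}=1, q_{-2}=1, q_{-1}=0), until the denominator exceeds 15:
  i=0: a_0=5, p_0 = 5*1 + 0 = 5, q_0 = 5*0 + 1 = 1.
  i=1: a_1=1, p_1 = 1*5 + 1 = 6, q_1 = 1*1 + 0 = 1.
  i=2: a_2=12, p_2 = 12*6 + 5 = 77, q_2 = 12*1 + 1 = 13.
  i=3: a_3=2, p_3 = 2*77 + 6 = 160, q_3 = 2*13 + 1 = 27.
q_3 = 27 > 15, so the last convergent with denominator <= 15 is p_2/q_2 = 77/13.
The closest fraction with denominator <= 15 is either p_2/q_2 or the intermediate fraction (k*p_2 + p_1)/(k*q_2 + q_1) with the largest k >= 1 whose denominator stays <= 15; these approach x as k grows, and every other convergent or intermediate fraction in range is farther away.
Largest k: floor((15 - q_1)/q_2) = floor((15 - 1)/13) = 1.
That gives (1*77 + 6)/(1*13 + 1) = 83/14.
Compare the errors: |x - 77/13| = |160*13 - 77*27|/(27*13) = 1/351, and |x - 83/14| = |160*14 - 83*27|/(27*14) = 1/378.
Cross-multiplying, 1*351 = 351 < 378 = 1*378, so 1/378 is smaller: the intermediate fraction 83/14 is closer to x than 77/13.

83/14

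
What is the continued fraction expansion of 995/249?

[3; 1, 248]

Run the Euclidean algorithm on 995 and 249; the successive quotients are the partial quotients a_0, a_1, ... (each step inverts the fractional part left over by the previous one):
  995 = 3*249 + 248, so a_0 = 3.
  249 = 1*248 + 1, so a_1 = 1.
  248 = 248*1 + 0, so a_2 = 248.
The remainder reaches 0 after 3 divisions, so the expansion has 3 partial quotients, read off in order.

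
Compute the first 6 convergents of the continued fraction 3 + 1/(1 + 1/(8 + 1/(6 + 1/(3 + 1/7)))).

Using the convergent recurrence p_i = a_i*p_{i-1} + p_{i-2}, q_i = a_i*q_{i-1} + q_{i-2} with p_{-2}=0, p_{-1}=1, q_{-2}=1, q_{-1}=0:
  i=0: a_0=3, p_0 = 3*1 + 0 = 3, q_0 = 3*0 + 1 = 1.
  i=1: a_1=1, p_1 = 1*3 + 1 = 4, q_1 = 1*1 + 0 = 1.
  i=2: a_2=8, p_2 = 8*4 + 3 = 35, q_2 = 8*1 + 1 = 9.
  i=3: a_3=6, p_3 = 6*35 + 4 = 214, q_3 = 6*9 + 1 = 55.
  i=4: a_4=3, p_4 = 3*214 + 35 = 677, q_4 = 3*55 + 9 = 174.
  i=5: a_5=7, p_5 = 7*677 + 214 = 4953, q_5 = 7*174 + 55 = 1273.

3/1, 4/1, 35/9, 214/55, 677/174, 4953/1273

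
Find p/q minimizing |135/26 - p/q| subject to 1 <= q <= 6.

Expand x = 135/26 as a continued fraction with the Euclidean algorithm:
  135 = 5*26 + 5, so a_0 = 5.
  26 = 5*5 + 1, so a_1 = 5.
  5 = 5*1 + 0, so a_2 = 5.
so x = [5; 5, 5].
Convergents (p_i = a_i*p_{i-1} + p_{i-2}, q_i = a_i*q_{i-1} + q_{i-2} with p_{-2}=0, p_{-1}=1, q_{-2}=1, q_{-1}=0), until the denominator exceeds 6:
  i=0: a_0=5, p_0 = 5*1 + 0 = 5, q_0 = 5*0 + 1 = 1.
  i=1: a_1=5, p_1 = 5*5 + 1 = 26, q_1 = 5*1 + 0 = 5.
  i=2: a_2=5, p_2 = 5*26 + 5 = 135, q_2 = 5*5 + 1 = 26.
q_2 = 26 > 6, so the last convergent with denominator <= 6 is p_1/q_1 = 26/5.
The closest fraction with denominator <= 6 is either p_1/q_1 or the intermediate fraction (k*p_1 + p_0)/(k*q_1 + q_0) with the largest k >= 1 whose denominator stays <= 6; these approach x as k grows, and every other convergent or intermediate fraction in range is farther away.
Largest k: floor((6 - q_0)/q_1) = floor((6 - 1)/5) = 1.
That gives (1*26 + 5)/(1*5 + 1) = 31/6.
Compare the errors: |x - 26/5| = |135*5 - 26*26|/(26*5) = 1/130, and |x - 31/6| = |135*6 - 31*26|/(26*6) = 4/156.
Cross-multiplying, 1*156 = 156 < 520 = 4*130, so 1/130 is smaller: the convergent 26/5 is closer to x than 31/6.

26/5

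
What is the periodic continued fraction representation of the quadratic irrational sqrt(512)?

Write x_i = (sqrt(512) + m_i)/d_i with (m_0, d_0) = (0, 1). a_0 = floor(sqrt(512)) = 22, since 22^2 = 484 <= 512 < 529 = 23^2.
Iterate m_{i+1} = d_i*a_i - m_i, d_{i+1} = (512 - m_{i+1}^2)/d_i, a_{i+1} = floor((a_0 + m_{i+1})/d_{i+1}):
  m_1 = 1*22 - 0 = 22, d_1 = (512 - 22^2)/1 = 28/1 = 28, a_1 = floor((22 + 22)/28) = 1.
  m_2 = 28*1 - 22 = 6, d_2 = (512 - 6^2)/28 = 476/28 = 17, a_2 = floor((22 + 6)/17) = 1.
  m_3 = 17*1 - 6 = 11, d_3 = (512 - 11^2)/17 = 391/17 = 23, a_3 = floor((22 + 11)/23) = 1.
  m_4 = 23*1 - 11 = 12, d_4 = (512 - 12^2)/23 = 368/23 = 16, a_4 = floor((22 + 12)/16) = 2.
  m_5 = 16*2 - 12 = 20, d_5 = (512 - 20^2)/16 = 112/16 = 7, a_5 = floor((22 + 20)/7) = 6.
  m_6 = 7*6 - 20 = 22, d_6 = (512 - 22^2)/7 = 28/7 = 4, a_6 = floor((22 + 22)/4) = 11.
  m_7 = 4*11 - 22 = 22, d_7 = (512 - 22^2)/4 = 28/4 = 7, a_7 = floor((22 + 22)/7) = 6.
  m_8 = 7*6 - 22 = 20, d_8 = (512 - 20^2)/7 = 112/7 = 16, a_8 = floor((22 + 20)/16) = 2.
  m_9 = 16*2 - 20 = 12, d_9 = (512 - 12^2)/16 = 368/16 = 23, a_9 = floor((22 + 12)/23) = 1.
  m_10 = 23*1 - 12 = 11, d_10 = (512 - 11^2)/23 = 391/23 = 17, a_10 = floor((22 + 11)/17) = 1.
  m_11 = 17*1 - 11 = 6, d_11 = (512 - 6^2)/17 = 476/17 = 28, a_11 = floor((22 + 6)/28) = 1.
  m_12 = 28*1 - 6 = 22, d_12 = (512 - 22^2)/28 = 28/28 = 1, a_12 = floor((22 + 22)/1) = 44.
  m_13 = 1*44 - 22 = 22, d_13 = (512 - 22^2)/1 = 28/1 = 28: (m_13, d_13) = (m_1, d_1) = (22, 28), so from here the quotients repeat a_1, ..., a_12; the period length is 12.
Hence the expansion of sqrt(512) is a_0 = 22 followed by the repeating block 1, 1, 1, 2, 6, 11, 6, 2, 1, 1, 1, 44 (period 12).

[22; (1, 1, 1, 2, 6, 11, 6, 2, 1, 1, 1, 44)]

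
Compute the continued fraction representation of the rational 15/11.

Run the Euclidean algorithm on 15 and 11; the successive quotients are the partial quotients a_0, a_1, ... (each step inverts the fractional part left over by the previous one):
  15 = 1*11 + 4, so a_0 = 1.
  11 = 2*4 + 3, so a_1 = 2.
  4 = 1*3 + 1, so a_2 = 1.
  3 = 3*1 + 0, so a_3 = 3.
The remainder reaches 0 after 4 divisions, so the expansion has 4 partial quotients, read off in order.

[1; 2, 1, 3]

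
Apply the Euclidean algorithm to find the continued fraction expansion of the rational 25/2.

[12; 2]

Run the Euclidean algorithm on 25 and 2; the successive quotients are the partial quotients a_0, a_1, ... (each step inverts the fractional part left over by the previous one):
  25 = 12*2 + 1, so a_0 = 12.
  2 = 2*1 + 0, so a_1 = 2.
The remainder reaches 0 after 2 divisions, so the expansion has 2 partial quotients, read off in order.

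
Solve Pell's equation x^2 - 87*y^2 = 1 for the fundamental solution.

(x, y) = (28, 3)

First expand sqrt(87) as a continued fraction. With x_i = (sqrt(87) + m_i)/d_i and (m_0, d_0) = (0, 1): a_0 = floor(sqrt(87)) = 9, since 9^2 = 81 <= 87 < 100 = 10^2.
Iterate m_{i+1} = d_i*a_i - m_i, d_{i+1} = (87 - m_{i+1}^2)/d_i, a_{i+1} = floor((a_0 + m_{i+1})/d_{i+1}):
  m_1 = 1*9 - 0 = 9, d_1 = (87 - 9^2)/1 = 6/1 = 6, a_1 = floor((9 + 9)/6) = 3.
  m_2 = 6*3 - 9 = 9, d_2 = (87 - 9^2)/6 = 6/6 = 1, a_2 = floor((9 + 9)/1) = 18.
  m_3 = 1*18 - 9 = 9, d_3 = (87 - 9^2)/1 = 6/1 = 6: (m_3, d_3) = (m_1, d_1) = (9, 6), so from here the quotients repeat a_1, a_2; the period length is 2.
So sqrt(87) = [9; (3, 18)] with period length k = 2.
k is even, so the fundamental solution of x^2 - 87y^2 = 1 is (p_{k-1}, q_{k-1}) = (p_1, q_1); compute convergents through index 1.
Convergents (p_i = a_i*p_{i-1} + p_{i-2}, q_i = a_i*q_{i-1} + q_{i-2} with p_{-2}=0, p_{-1}=1, q_{-2}=1, q_{-1}=0):
  i=0: a_0=9, p_0 = 9*1 + 0 = 9, q_0 = 9*0 + 1 = 1.
  i=1: a_1=3, p_1 = 3*9 + 1 = 28, q_1 = 3*1 + 0 = 3.
Check: 28^2 - 87*3^2 = 784 - 783 = 1, so (x, y) = (28, 3) solves the equation, and by the theorem it is the least positive solution.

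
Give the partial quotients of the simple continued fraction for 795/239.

Run the Euclidean algorithm on 795 and 239; the successive quotients are the partial quotients a_0, a_1, ... (each step inverts the fractional part left over by the previous one):
  795 = 3*239 + 78, so a_0 = 3.
  239 = 3*78 + 5, so a_1 = 3.
  78 = 15*5 + 3, so a_2 = 15.
  5 = 1*3 + 2, so a_3 = 1.
  3 = 1*2 + 1, so a_4 = 1.
  2 = 2*1 + 0, so a_5 = 2.
The remainder reaches 0 after 6 divisions, so the expansion has 6 partial quotients, read off in order.

[3; 3, 15, 1, 1, 2]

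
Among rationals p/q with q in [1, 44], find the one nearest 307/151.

61/30

Expand x = 307/151 as a continued fraction with the Euclidean algorithm:
  307 = 2*151 + 5, so a_0 = 2.
  151 = 30*5 + 1, so a_1 = 30.
  5 = 5*1 + 0, so a_2 = 5.
so x = [2; 30, 5].
Convergents (p_i = a_i*p_{i-1} + p_{i-2}, q_i = a_i*q_{i-1} + q_{i-2} with p_{-2}=0, p_{-1}=1, q_{-2}=1, q_{-1}=0), until the denominator exceeds 44:
  i=0: a_0=2, p_0 = 2*1 + 0 = 2, q_0 = 2*0 + 1 = 1.
  i=1: a_1=30, p_1 = 30*2 + 1 = 61, q_1 = 30*1 + 0 = 30.
  i=2: a_2=5, p_2 = 5*61 + 2 = 307, q_2 = 5*30 + 1 = 151.
q_2 = 151 > 44, so the last convergent with denominator <= 44 is p_1/q_1 = 61/30.
The closest fraction with denominator <= 44 is either p_1/q_1 or the intermediate fraction (k*p_1 + p_0)/(k*q_1 + q_0) with the largest k >= 1 whose denominator stays <= 44; these approach x as k grows, and every other convergent or intermediate fraction in range is farther away.
Largest k: floor((44 - q_0)/q_1) = floor((44 - 1)/30) = 1.
That gives (1*61 + 2)/(1*30 + 1) = 63/31.
Compare the errors: |x - 61/30| = |307*30 - 61*151|/(151*30) = 1/4530, and |x - 63/31| = |307*31 - 63*151|/(151*31) = 4/4681.
Cross-multiplying, 1*4681 = 4681 < 18120 = 4*4530, so 1/4530 is smaller: the convergent 61/30 is closer to x than 63/31.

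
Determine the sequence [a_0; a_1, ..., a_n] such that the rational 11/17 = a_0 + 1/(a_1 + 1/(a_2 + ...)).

Run the Euclidean algorithm on 11 and 17; the successive quotients are the partial quotients a_0, a_1, ... (each step inverts the fractional part left over by the previous one):
  11 = 0*17 + 11, so a_0 = 0.
  17 = 1*11 + 6, so a_1 = 1.
  11 = 1*6 + 5, so a_2 = 1.
  6 = 1*5 + 1, so a_3 = 1.
  5 = 5*1 + 0, so a_4 = 5.
The remainder reaches 0 after 5 divisions, so the expansion has 5 partial quotients, read off in order.

[0; 1, 1, 1, 5]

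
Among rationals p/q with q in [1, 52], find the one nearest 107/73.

Expand x = 107/73 as a continued fraction with the Euclidean algorithm:
  107 = 1*73 + 34, so a_0 = 1.
  73 = 2*34 + 5, so a_1 = 2.
  34 = 6*5 + 4, so a_2 = 6.
  5 = 1*4 + 1, so a_3 = 1.
  4 = 4*1 + 0, so a_4 = 4.
so x = [1; 2, 6, 1, 4].
Convergents (p_i = a_i*p_{i-1} + p_{i-2}, q_i = a_i*q_{i-1} + q_{i-2} with p_{-2}=0, p_{-1}=1, q_{-2}=1, q_{-1}=0), until the denominator exceeds 52:
  i=0: a_0=1, p_0 = 1*1 + 0 = 1, q_0 = 1*0 + 1 = 1.
  i=1: a_1=2, p_1 = 2*1 + 1 = 3, q_1 = 2*1 + 0 = 2.
  i=2: a_2=6, p_2 = 6*3 + 1 = 19, q_2 = 6*2 + 1 = 13.
  i=3: a_3=1, p_3 = 1*19 + 3 = 22, q_3 = 1*13 + 2 = 15.
  i=4: a_4=4, p_4 = 4*22 + 19 = 107, q_4 = 4*15 + 13 = 73.
q_4 = 73 > 52, so the last convergent with denominator <= 52 is p_3/q_3 = 22/15.
The closest fraction with denominator <= 52 is either p_3/q_3 or the intermediate fraction (k*p_3 + p_2)/(k*q_3 + q_2) with the largest k >= 1 whose denominator stays <= 52; these approach x as k grows, and every other convergent or intermediate fraction in range is farther away.
Largest k: floor((52 - q_2)/q_3) = floor((52 - 13)/15) = 2.
That gives (2*22 + 19)/(2*15 + 13) = 63/43.
Compare the errors: |x - 22/15| = |107*15 - 22*73|/(73*15) = 1/1095, and |x - 63/43| = |107*43 - 63*73|/(73*43) = 2/3139.
Cross-multiplying, 2*1095 = 2190 < 3139 = 1*3139, so 2/3139 is smaller: the intermediate fraction 63/43 is closer to x than 22/15.

63/43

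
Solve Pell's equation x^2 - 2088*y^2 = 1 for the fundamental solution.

First expand sqrt(2088) as a continued fraction. With x_i = (sqrt(2088) + m_i)/d_i and (m_0, d_0) = (0, 1): a_0 = floor(sqrt(2088)) = 45, since 45^2 = 2025 <= 2088 < 2116 = 46^2.
Iterate m_{i+1} = d_i*a_i - m_i, d_{i+1} = (2088 - m_{i+1}^2)/d_i, a_{i+1} = floor((a_0 + m_{i+1})/d_{i+1}):
  m_1 = 1*45 - 0 = 45, d_1 = (2088 - 45^2)/1 = 63/1 = 63, a_1 = floor((45 + 45)/63) = 1.
  m_2 = 63*1 - 45 = 18, d_2 = (2088 - 18^2)/63 = 1764/63 = 28, a_2 = floor((45 + 18)/28) = 2.
  m_3 = 28*2 - 18 = 38, d_3 = (2088 - 38^2)/28 = 644/28 = 23, a_3 = floor((45 + 38)/23) = 3.
  m_4 = 23*3 - 38 = 31, d_4 = (2088 - 31^2)/23 = 1127/23 = 49, a_4 = floor((45 + 31)/49) = 1.
  m_5 = 49*1 - 31 = 18, d_5 = (2088 - 18^2)/49 = 1764/49 = 36, a_5 = floor((45 + 18)/36) = 1.
  m_6 = 36*1 - 18 = 18, d_6 = (2088 - 18^2)/36 = 1764/36 = 49, a_6 = floor((45 + 18)/49) = 1.
  m_7 = 49*1 - 18 = 31, d_7 = (2088 - 31^2)/49 = 1127/49 = 23, a_7 = floor((45 + 31)/23) = 3.
  m_8 = 23*3 - 31 = 38, d_8 = (2088 - 38^2)/23 = 644/23 = 28, a_8 = floor((45 + 38)/28) = 2.
  m_9 = 28*2 - 38 = 18, d_9 = (2088 - 18^2)/28 = 1764/28 = 63, a_9 = floor((45 + 18)/63) = 1.
  m_10 = 63*1 - 18 = 45, d_10 = (2088 - 45^2)/63 = 63/63 = 1, a_10 = floor((45 + 45)/1) = 90.
  m_11 = 1*90 - 45 = 45, d_11 = (2088 - 45^2)/1 = 63/1 = 63: (m_11, d_11) = (m_1, d_1) = (45, 63), so from here the quotients repeat a_1, ..., a_10; the period length is 10.
So sqrt(2088) = [45; (1, 2, 3, 1, 1, 1, 3, 2, 1, 90)] with period length k = 10.
k is even, so the fundamental solution of x^2 - 2088y^2 = 1 is (p_{k-1}, q_{k-1}) = (p_9, q_9); compute convergents through index 9.
Convergents (p_i = a_i*p_{i-1} + p_{i-2}, q_i = a_i*q_{i-1} + q_{i-2} with p_{-2}=0, p_{-1}=1, q_{-2}=1, q_{-1}=0):
  i=0: a_0=45, p_0 = 45*1 + 0 = 45, q_0 = 45*0 + 1 = 1.
  i=1: a_1=1, p_1 = 1*45 + 1 = 46, q_1 = 1*1 + 0 = 1.
  i=2: a_2=2, p_2 = 2*46 + 45 = 137, q_2 = 2*1 + 1 = 3.
  i=3: a_3=3, p_3 = 3*137 + 46 = 457, q_3 = 3*3 + 1 = 10.
  i=4: a_4=1, p_4 = 1*457 + 137 = 594, q_4 = 1*10 + 3 = 13.
  i=5: a_5=1, p_5 = 1*594 + 457 = 1051, q_5 = 1*13 + 10 = 23.
  i=6: a_6=1, p_6 = 1*1051 + 594 = 1645, q_6 = 1*23 + 13 = 36.
  i=7: a_7=3, p_7 = 3*1645 + 1051 = 5986, q_7 = 3*36 + 23 = 131.
  i=8: a_8=2, p_8 = 2*5986 + 1645 = 13617, q_8 = 2*131 + 36 = 298.
  i=9: a_9=1, p_9 = 1*13617 + 5986 = 19603, q_9 = 1*298 + 131 = 429.
Check: 19603^2 - 2088*429^2 = 384277609 - 384277608 = 1, so (x, y) = (19603, 429) solves the equation, and by the theorem it is the least positive solution.

(x, y) = (19603, 429)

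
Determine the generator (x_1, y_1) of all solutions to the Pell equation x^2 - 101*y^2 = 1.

First expand sqrt(101) as a continued fraction. With x_i = (sqrt(101) + m_i)/d_i and (m_0, d_0) = (0, 1): a_0 = floor(sqrt(101)) = 10, since 10^2 = 100 <= 101 < 121 = 11^2.
Iterate m_{i+1} = d_i*a_i - m_i, d_{i+1} = (101 - m_{i+1}^2)/d_i, a_{i+1} = floor((a_0 + m_{i+1})/d_{i+1}):
  m_1 = 1*10 - 0 = 10, d_1 = (101 - 10^2)/1 = 1/1 = 1, a_1 = floor((10 + 10)/1) = 20.
  m_2 = 1*20 - 10 = 10, d_2 = (101 - 10^2)/1 = 1/1 = 1: (m_2, d_2) = (m_1, d_1) = (10, 1), so from here the quotient a_1 repeats; the period length is 1.
So sqrt(101) = [10; (20)] with period length k = 1.
k is odd, so (p_{k-1}, q_{k-1}) only solves x^2 - 101y^2 = -1 and the fundamental solution of x^2 - 101y^2 = 1 is (p_{2k-1}, q_{2k-1}) = (p_1, q_1); compute convergents through index 1, running through the period twice.
Convergents (p_i = a_i*p_{i-1} + p_{i-2}, q_i = a_i*q_{i-1} + q_{i-2} with p_{-2}=0, p_{-1}=1, q_{-2}=1, q_{-1}=0):
  i=0: a_0=10, p_0 = 10*1 + 0 = 10, q_0 = 10*0 + 1 = 1.
  i=1: a_1=20, p_1 = 20*10 + 1 = 201, q_1 = 20*1 + 0 = 20.
Indeed p_0^2 - 101*q_0^2 = 100 - 101 = -1, not +1.
Check: 201^2 - 101*20^2 = 40401 - 40400 = 1, so (x, y) = (201, 20) solves the equation, and by the theorem it is the least positive solution.

(x, y) = (201, 20)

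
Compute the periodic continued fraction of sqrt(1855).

Write x_i = (sqrt(1855) + m_i)/d_i with (m_0, d_0) = (0, 1). a_0 = floor(sqrt(1855)) = 43, since 43^2 = 1849 <= 1855 < 1936 = 44^2.
Iterate m_{i+1} = d_i*a_i - m_i, d_{i+1} = (1855 - m_{i+1}^2)/d_i, a_{i+1} = floor((a_0 + m_{i+1})/d_{i+1}):
  m_1 = 1*43 - 0 = 43, d_1 = (1855 - 43^2)/1 = 6/1 = 6, a_1 = floor((43 + 43)/6) = 14.
  m_2 = 6*14 - 43 = 41, d_2 = (1855 - 41^2)/6 = 174/6 = 29, a_2 = floor((43 + 41)/29) = 2.
  m_3 = 29*2 - 41 = 17, d_3 = (1855 - 17^2)/29 = 1566/29 = 54, a_3 = floor((43 + 17)/54) = 1.
  m_4 = 54*1 - 17 = 37, d_4 = (1855 - 37^2)/54 = 486/54 = 9, a_4 = floor((43 + 37)/9) = 8.
  m_5 = 9*8 - 37 = 35, d_5 = (1855 - 35^2)/9 = 630/9 = 70, a_5 = floor((43 + 35)/70) = 1.
  m_6 = 70*1 - 35 = 35, d_6 = (1855 - 35^2)/70 = 630/70 = 9, a_6 = floor((43 + 35)/9) = 8.
  m_7 = 9*8 - 35 = 37, d_7 = (1855 - 37^2)/9 = 486/9 = 54, a_7 = floor((43 + 37)/54) = 1.
  m_8 = 54*1 - 37 = 17, d_8 = (1855 - 17^2)/54 = 1566/54 = 29, a_8 = floor((43 + 17)/29) = 2.
  m_9 = 29*2 - 17 = 41, d_9 = (1855 - 41^2)/29 = 174/29 = 6, a_9 = floor((43 + 41)/6) = 14.
  m_10 = 6*14 - 41 = 43, d_10 = (1855 - 43^2)/6 = 6/6 = 1, a_10 = floor((43 + 43)/1) = 86.
  m_11 = 1*86 - 43 = 43, d_11 = (1855 - 43^2)/1 = 6/1 = 6: (m_11, d_11) = (m_1, d_1) = (43, 6), so from here the quotients repeat a_1, ..., a_10; the period length is 10.
Hence the expansion of sqrt(1855) is a_0 = 43 followed by the repeating block 14, 2, 1, 8, 1, 8, 1, 2, 14, 86 (period 10).

[43; (14, 2, 1, 8, 1, 8, 1, 2, 14, 86)]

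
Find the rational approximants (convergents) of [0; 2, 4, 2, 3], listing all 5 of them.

0/1, 1/2, 4/9, 9/20, 31/69

Using the convergent recurrence p_i = a_i*p_{i-1} + p_{i-2}, q_i = a_i*q_{i-1} + q_{i-2} with p_{-2}=0, p_{-1}=1, q_{-2}=1, q_{-1}=0:
  i=0: a_0=0, p_0 = 0*1 + 0 = 0, q_0 = 0*0 + 1 = 1.
  i=1: a_1=2, p_1 = 2*0 + 1 = 1, q_1 = 2*1 + 0 = 2.
  i=2: a_2=4, p_2 = 4*1 + 0 = 4, q_2 = 4*2 + 1 = 9.
  i=3: a_3=2, p_3 = 2*4 + 1 = 9, q_3 = 2*9 + 2 = 20.
  i=4: a_4=3, p_4 = 3*9 + 4 = 31, q_4 = 3*20 + 9 = 69.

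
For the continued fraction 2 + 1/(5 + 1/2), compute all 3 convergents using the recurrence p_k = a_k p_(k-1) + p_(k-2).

Using the convergent recurrence p_i = a_i*p_{i-1} + p_{i-2}, q_i = a_i*q_{i-1} + q_{i-2} with p_{-2}=0, p_{-1}=1, q_{-2}=1, q_{-1}=0:
  i=0: a_0=2, p_0 = 2*1 + 0 = 2, q_0 = 2*0 + 1 = 1.
  i=1: a_1=5, p_1 = 5*2 + 1 = 11, q_1 = 5*1 + 0 = 5.
  i=2: a_2=2, p_2 = 2*11 + 2 = 24, q_2 = 2*5 + 1 = 11.

2/1, 11/5, 24/11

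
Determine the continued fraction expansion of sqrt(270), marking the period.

[16; (2, 3, 6, 3, 2, 32)]

Write x_i = (sqrt(270) + m_i)/d_i with (m_0, d_0) = (0, 1). a_0 = floor(sqrt(270)) = 16, since 16^2 = 256 <= 270 < 289 = 17^2.
Iterate m_{i+1} = d_i*a_i - m_i, d_{i+1} = (270 - m_{i+1}^2)/d_i, a_{i+1} = floor((a_0 + m_{i+1})/d_{i+1}):
  m_1 = 1*16 - 0 = 16, d_1 = (270 - 16^2)/1 = 14/1 = 14, a_1 = floor((16 + 16)/14) = 2.
  m_2 = 14*2 - 16 = 12, d_2 = (270 - 12^2)/14 = 126/14 = 9, a_2 = floor((16 + 12)/9) = 3.
  m_3 = 9*3 - 12 = 15, d_3 = (270 - 15^2)/9 = 45/9 = 5, a_3 = floor((16 + 15)/5) = 6.
  m_4 = 5*6 - 15 = 15, d_4 = (270 - 15^2)/5 = 45/5 = 9, a_4 = floor((16 + 15)/9) = 3.
  m_5 = 9*3 - 15 = 12, d_5 = (270 - 12^2)/9 = 126/9 = 14, a_5 = floor((16 + 12)/14) = 2.
  m_6 = 14*2 - 12 = 16, d_6 = (270 - 16^2)/14 = 14/14 = 1, a_6 = floor((16 + 16)/1) = 32.
  m_7 = 1*32 - 16 = 16, d_7 = (270 - 16^2)/1 = 14/1 = 14: (m_7, d_7) = (m_1, d_1) = (16, 14), so from here the quotients repeat a_1, ..., a_6; the period length is 6.
Hence the expansion of sqrt(270) is a_0 = 16 followed by the repeating block 2, 3, 6, 3, 2, 32 (period 6).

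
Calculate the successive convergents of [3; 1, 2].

Using the convergent recurrence p_i = a_i*p_{i-1} + p_{i-2}, q_i = a_i*q_{i-1} + q_{i-2} with p_{-2}=0, p_{-1}=1, q_{-2}=1, q_{-1}=0:
  i=0: a_0=3, p_0 = 3*1 + 0 = 3, q_0 = 3*0 + 1 = 1.
  i=1: a_1=1, p_1 = 1*3 + 1 = 4, q_1 = 1*1 + 0 = 1.
  i=2: a_2=2, p_2 = 2*4 + 3 = 11, q_2 = 2*1 + 1 = 3.

3/1, 4/1, 11/3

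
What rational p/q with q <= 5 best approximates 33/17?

Expand x = 33/17 as a continued fraction with the Euclidean algorithm:
  33 = 1*17 + 16, so a_0 = 1.
  17 = 1*16 + 1, so a_1 = 1.
  16 = 16*1 + 0, so a_2 = 16.
so x = [1; 1, 16].
Convergents (p_i = a_i*p_{i-1} + p_{i-2}, q_i = a_i*q_{i-1} + q_{i-2} with p_{-2}=0, p_{-1}=1, q_{-2}=1, q_{-1}=0), until the denominator exceeds 5:
  i=0: a_0=1, p_0 = 1*1 + 0 = 1, q_0 = 1*0 + 1 = 1.
  i=1: a_1=1, p_1 = 1*1 + 1 = 2, q_1 = 1*1 + 0 = 1.
  i=2: a_2=16, p_2 = 16*2 + 1 = 33, q_2 = 16*1 + 1 = 17.
q_2 = 17 > 5, so the last convergent with denominator <= 5 is p_1/q_1 = 2/1.
The closest fraction with denominator <= 5 is either p_1/q_1 or the intermediate fraction (k*p_1 + p_0)/(k*q_1 + q_0) with the largest k >= 1 whose denominator stays <= 5; these approach x as k grows, and every other convergent or intermediate fraction in range is farther away.
Largest k: floor((5 - q_0)/q_1) = floor((5 - 1)/1) = 4.
That gives (4*2 + 1)/(4*1 + 1) = 9/5.
Compare the errors: |x - 2/1| = |33*1 - 2*17|/(17*1) = 1/17, and |x - 9/5| = |33*5 - 9*17|/(17*5) = 12/85.
Cross-multiplying, 1*85 = 85 < 204 = 12*17, so 1/17 is smaller: the convergent 2/1 is closer to x than 9/5.

2/1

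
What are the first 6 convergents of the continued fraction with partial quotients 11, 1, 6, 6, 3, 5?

Using the convergent recurrence p_i = a_i*p_{i-1} + p_{i-2}, q_i = a_i*q_{i-1} + q_{i-2} with p_{-2}=0, p_{-1}=1, q_{-2}=1, q_{-1}=0:
  i=0: a_0=11, p_0 = 11*1 + 0 = 11, q_0 = 11*0 + 1 = 1.
  i=1: a_1=1, p_1 = 1*11 + 1 = 12, q_1 = 1*1 + 0 = 1.
  i=2: a_2=6, p_2 = 6*12 + 11 = 83, q_2 = 6*1 + 1 = 7.
  i=3: a_3=6, p_3 = 6*83 + 12 = 510, q_3 = 6*7 + 1 = 43.
  i=4: a_4=3, p_4 = 3*510 + 83 = 1613, q_4 = 3*43 + 7 = 136.
  i=5: a_5=5, p_5 = 5*1613 + 510 = 8575, q_5 = 5*136 + 43 = 723.

11/1, 12/1, 83/7, 510/43, 1613/136, 8575/723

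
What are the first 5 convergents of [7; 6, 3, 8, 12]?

7/1, 43/6, 136/19, 1131/158, 13708/1915

Using the convergent recurrence p_i = a_i*p_{i-1} + p_{i-2}, q_i = a_i*q_{i-1} + q_{i-2} with p_{-2}=0, p_{-1}=1, q_{-2}=1, q_{-1}=0:
  i=0: a_0=7, p_0 = 7*1 + 0 = 7, q_0 = 7*0 + 1 = 1.
  i=1: a_1=6, p_1 = 6*7 + 1 = 43, q_1 = 6*1 + 0 = 6.
  i=2: a_2=3, p_2 = 3*43 + 7 = 136, q_2 = 3*6 + 1 = 19.
  i=3: a_3=8, p_3 = 8*136 + 43 = 1131, q_3 = 8*19 + 6 = 158.
  i=4: a_4=12, p_4 = 12*1131 + 136 = 13708, q_4 = 12*158 + 19 = 1915.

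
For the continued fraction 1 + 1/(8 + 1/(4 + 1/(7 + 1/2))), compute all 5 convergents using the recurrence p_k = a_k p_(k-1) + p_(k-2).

Using the convergent recurrence p_i = a_i*p_{i-1} + p_{i-2}, q_i = a_i*q_{i-1} + q_{i-2} with p_{-2}=0, p_{-1}=1, q_{-2}=1, q_{-1}=0:
  i=0: a_0=1, p_0 = 1*1 + 0 = 1, q_0 = 1*0 + 1 = 1.
  i=1: a_1=8, p_1 = 8*1 + 1 = 9, q_1 = 8*1 + 0 = 8.
  i=2: a_2=4, p_2 = 4*9 + 1 = 37, q_2 = 4*8 + 1 = 33.
  i=3: a_3=7, p_3 = 7*37 + 9 = 268, q_3 = 7*33 + 8 = 239.
  i=4: a_4=2, p_4 = 2*268 + 37 = 573, q_4 = 2*239 + 33 = 511.

1/1, 9/8, 37/33, 268/239, 573/511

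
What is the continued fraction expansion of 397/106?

Run the Euclidean algorithm on 397 and 106; the successive quotients are the partial quotients a_0, a_1, ... (each step inverts the fractional part left over by the previous one):
  397 = 3*106 + 79, so a_0 = 3.
  106 = 1*79 + 27, so a_1 = 1.
  79 = 2*27 + 25, so a_2 = 2.
  27 = 1*25 + 2, so a_3 = 1.
  25 = 12*2 + 1, so a_4 = 12.
  2 = 2*1 + 0, so a_5 = 2.
The remainder reaches 0 after 6 divisions, so the expansion has 6 partial quotients, read off in order.

[3; 1, 2, 1, 12, 2]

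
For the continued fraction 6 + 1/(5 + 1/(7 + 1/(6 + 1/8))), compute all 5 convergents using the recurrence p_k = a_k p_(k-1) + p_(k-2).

Using the convergent recurrence p_i = a_i*p_{i-1} + p_{i-2}, q_i = a_i*q_{i-1} + q_{i-2} with p_{-2}=0, p_{-1}=1, q_{-2}=1, q_{-1}=0:
  i=0: a_0=6, p_0 = 6*1 + 0 = 6, q_0 = 6*0 + 1 = 1.
  i=1: a_1=5, p_1 = 5*6 + 1 = 31, q_1 = 5*1 + 0 = 5.
  i=2: a_2=7, p_2 = 7*31 + 6 = 223, q_2 = 7*5 + 1 = 36.
  i=3: a_3=6, p_3 = 6*223 + 31 = 1369, q_3 = 6*36 + 5 = 221.
  i=4: a_4=8, p_4 = 8*1369 + 223 = 11175, q_4 = 8*221 + 36 = 1804.

6/1, 31/5, 223/36, 1369/221, 11175/1804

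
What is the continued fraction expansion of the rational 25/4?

Run the Euclidean algorithm on 25 and 4; the successive quotients are the partial quotients a_0, a_1, ... (each step inverts the fractional part left over by the previous one):
  25 = 6*4 + 1, so a_0 = 6.
  4 = 4*1 + 0, so a_1 = 4.
The remainder reaches 0 after 2 divisions, so the expansion has 2 partial quotients, read off in order.

[6; 4]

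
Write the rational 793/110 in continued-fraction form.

[7; 4, 1, 3, 1, 1, 2]

Run the Euclidean algorithm on 793 and 110; the successive quotients are the partial quotients a_0, a_1, ... (each step inverts the fractional part left over by the previous one):
  793 = 7*110 + 23, so a_0 = 7.
  110 = 4*23 + 18, so a_1 = 4.
  23 = 1*18 + 5, so a_2 = 1.
  18 = 3*5 + 3, so a_3 = 3.
  5 = 1*3 + 2, so a_4 = 1.
  3 = 1*2 + 1, so a_5 = 1.
  2 = 2*1 + 0, so a_6 = 2.
The remainder reaches 0 after 7 divisions, so the expansion has 7 partial quotients, read off in order.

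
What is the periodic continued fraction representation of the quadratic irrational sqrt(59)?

Write x_i = (sqrt(59) + m_i)/d_i with (m_0, d_0) = (0, 1). a_0 = floor(sqrt(59)) = 7, since 7^2 = 49 <= 59 < 64 = 8^2.
Iterate m_{i+1} = d_i*a_i - m_i, d_{i+1} = (59 - m_{i+1}^2)/d_i, a_{i+1} = floor((a_0 + m_{i+1})/d_{i+1}):
  m_1 = 1*7 - 0 = 7, d_1 = (59 - 7^2)/1 = 10/1 = 10, a_1 = floor((7 + 7)/10) = 1.
  m_2 = 10*1 - 7 = 3, d_2 = (59 - 3^2)/10 = 50/10 = 5, a_2 = floor((7 + 3)/5) = 2.
  m_3 = 5*2 - 3 = 7, d_3 = (59 - 7^2)/5 = 10/5 = 2, a_3 = floor((7 + 7)/2) = 7.
  m_4 = 2*7 - 7 = 7, d_4 = (59 - 7^2)/2 = 10/2 = 5, a_4 = floor((7 + 7)/5) = 2.
  m_5 = 5*2 - 7 = 3, d_5 = (59 - 3^2)/5 = 50/5 = 10, a_5 = floor((7 + 3)/10) = 1.
  m_6 = 10*1 - 3 = 7, d_6 = (59 - 7^2)/10 = 10/10 = 1, a_6 = floor((7 + 7)/1) = 14.
  m_7 = 1*14 - 7 = 7, d_7 = (59 - 7^2)/1 = 10/1 = 10: (m_7, d_7) = (m_1, d_1) = (7, 10), so from here the quotients repeat a_1, ..., a_6; the period length is 6.
Hence the expansion of sqrt(59) is a_0 = 7 followed by the repeating block 1, 2, 7, 2, 1, 14 (period 6).

[7; (1, 2, 7, 2, 1, 14)]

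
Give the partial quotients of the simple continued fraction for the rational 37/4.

Run the Euclidean algorithm on 37 and 4; the successive quotients are the partial quotients a_0, a_1, ... (each step inverts the fractional part left over by the previous one):
  37 = 9*4 + 1, so a_0 = 9.
  4 = 4*1 + 0, so a_1 = 4.
The remainder reaches 0 after 2 divisions, so the expansion has 2 partial quotients, read off in order.

[9; 4]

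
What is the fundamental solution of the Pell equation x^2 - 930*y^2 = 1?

First expand sqrt(930) as a continued fraction. With x_i = (sqrt(930) + m_i)/d_i and (m_0, d_0) = (0, 1): a_0 = floor(sqrt(930)) = 30, since 30^2 = 900 <= 930 < 961 = 31^2.
Iterate m_{i+1} = d_i*a_i - m_i, d_{i+1} = (930 - m_{i+1}^2)/d_i, a_{i+1} = floor((a_0 + m_{i+1})/d_{i+1}):
  m_1 = 1*30 - 0 = 30, d_1 = (930 - 30^2)/1 = 30/1 = 30, a_1 = floor((30 + 30)/30) = 2.
  m_2 = 30*2 - 30 = 30, d_2 = (930 - 30^2)/30 = 30/30 = 1, a_2 = floor((30 + 30)/1) = 60.
  m_3 = 1*60 - 30 = 30, d_3 = (930 - 30^2)/1 = 30/1 = 30: (m_3, d_3) = (m_1, d_1) = (30, 30), so from here the quotients repeat a_1, a_2; the period length is 2.
So sqrt(930) = [30; (2, 60)] with period length k = 2.
k is even, so the fundamental solution of x^2 - 930y^2 = 1 is (p_{k-1}, q_{k-1}) = (p_1, q_1); compute convergents through index 1.
Convergents (p_i = a_i*p_{i-1} + p_{i-2}, q_i = a_i*q_{i-1} + q_{i-2} with p_{-2}=0, p_{-1}=1, q_{-2}=1, q_{-1}=0):
  i=0: a_0=30, p_0 = 30*1 + 0 = 30, q_0 = 30*0 + 1 = 1.
  i=1: a_1=2, p_1 = 2*30 + 1 = 61, q_1 = 2*1 + 0 = 2.
Check: 61^2 - 930*2^2 = 3721 - 3720 = 1, so (x, y) = (61, 2) solves the equation, and by the theorem it is the least positive solution.

(x, y) = (61, 2)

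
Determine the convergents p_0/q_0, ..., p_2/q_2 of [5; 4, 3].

5/1, 21/4, 68/13

Using the convergent recurrence p_i = a_i*p_{i-1} + p_{i-2}, q_i = a_i*q_{i-1} + q_{i-2} with p_{-2}=0, p_{-1}=1, q_{-2}=1, q_{-1}=0:
  i=0: a_0=5, p_0 = 5*1 + 0 = 5, q_0 = 5*0 + 1 = 1.
  i=1: a_1=4, p_1 = 4*5 + 1 = 21, q_1 = 4*1 + 0 = 4.
  i=2: a_2=3, p_2 = 3*21 + 5 = 68, q_2 = 3*4 + 1 = 13.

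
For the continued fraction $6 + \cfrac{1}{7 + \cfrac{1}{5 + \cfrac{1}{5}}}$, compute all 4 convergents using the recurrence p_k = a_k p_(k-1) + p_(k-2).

6/1, 43/7, 221/36, 1148/187

Using the convergent recurrence p_i = a_i*p_{i-1} + p_{i-2}, q_i = a_i*q_{i-1} + q_{i-2} with p_{-2}=0, p_{-1}=1, q_{-2}=1, q_{-1}=0:
  i=0: a_0=6, p_0 = 6*1 + 0 = 6, q_0 = 6*0 + 1 = 1.
  i=1: a_1=7, p_1 = 7*6 + 1 = 43, q_1 = 7*1 + 0 = 7.
  i=2: a_2=5, p_2 = 5*43 + 6 = 221, q_2 = 5*7 + 1 = 36.
  i=3: a_3=5, p_3 = 5*221 + 43 = 1148, q_3 = 5*36 + 7 = 187.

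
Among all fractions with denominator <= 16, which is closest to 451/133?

Expand x = 451/133 as a continued fraction with the Euclidean algorithm:
  451 = 3*133 + 52, so a_0 = 3.
  133 = 2*52 + 29, so a_1 = 2.
  52 = 1*29 + 23, so a_2 = 1.
  29 = 1*23 + 6, so a_3 = 1.
  23 = 3*6 + 5, so a_4 = 3.
  6 = 1*5 + 1, so a_5 = 1.
  5 = 5*1 + 0, so a_6 = 5.
so x = [3; 2, 1, 1, 3, 1, 5].
Convergents (p_i = a_i*p_{i-1} + p_{i-2}, q_i = a_i*q_{i-1} + q_{i-2} with p_{-2}=0, p_{-1}=1, q_{-2}=1, q_{-1}=0), until the denominator exceeds 16:
  i=0: a_0=3, p_0 = 3*1 + 0 = 3, q_0 = 3*0 + 1 = 1.
  i=1: a_1=2, p_1 = 2*3 + 1 = 7, q_1 = 2*1 + 0 = 2.
  i=2: a_2=1, p_2 = 1*7 + 3 = 10, q_2 = 1*2 + 1 = 3.
  i=3: a_3=1, p_3 = 1*10 + 7 = 17, q_3 = 1*3 + 2 = 5.
  i=4: a_4=3, p_4 = 3*17 + 10 = 61, q_4 = 3*5 + 3 = 18.
q_4 = 18 > 16, so the last convergent with denominator <= 16 is p_3/q_3 = 17/5.
The closest fraction with denominator <= 16 is either p_3/q_3 or the intermediate fraction (k*p_3 + p_2)/(k*q_3 + q_2) with the largest k >= 1 whose denominator stays <= 16; these approach x as k grows, and every other convergent or intermediate fraction in range is farther away.
Largest k: floor((16 - q_2)/q_3) = floor((16 - 3)/5) = 2.
That gives (2*17 + 10)/(2*5 + 3) = 44/13.
Compare the errors: |x - 17/5| = |451*5 - 17*133|/(133*5) = 6/665, and |x - 44/13| = |451*13 - 44*133|/(133*13) = 11/1729.
Cross-multiplying, 11*665 = 7315 < 10374 = 6*1729, so 11/1729 is smaller: the intermediate fraction 44/13 is closer to x than 17/5.

44/13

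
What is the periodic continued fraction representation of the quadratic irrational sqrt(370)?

Write x_i = (sqrt(370) + m_i)/d_i with (m_0, d_0) = (0, 1). a_0 = floor(sqrt(370)) = 19, since 19^2 = 361 <= 370 < 400 = 20^2.
Iterate m_{i+1} = d_i*a_i - m_i, d_{i+1} = (370 - m_{i+1}^2)/d_i, a_{i+1} = floor((a_0 + m_{i+1})/d_{i+1}):
  m_1 = 1*19 - 0 = 19, d_1 = (370 - 19^2)/1 = 9/1 = 9, a_1 = floor((19 + 19)/9) = 4.
  m_2 = 9*4 - 19 = 17, d_2 = (370 - 17^2)/9 = 81/9 = 9, a_2 = floor((19 + 17)/9) = 4.
  m_3 = 9*4 - 17 = 19, d_3 = (370 - 19^2)/9 = 9/9 = 1, a_3 = floor((19 + 19)/1) = 38.
  m_4 = 1*38 - 19 = 19, d_4 = (370 - 19^2)/1 = 9/1 = 9: (m_4, d_4) = (m_1, d_1) = (19, 9), so from here the quotients repeat a_1, ..., a_3; the period length is 3.
Hence the expansion of sqrt(370) is a_0 = 19 followed by the repeating block 4, 4, 38 (period 3).

[19; (4, 4, 38)]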